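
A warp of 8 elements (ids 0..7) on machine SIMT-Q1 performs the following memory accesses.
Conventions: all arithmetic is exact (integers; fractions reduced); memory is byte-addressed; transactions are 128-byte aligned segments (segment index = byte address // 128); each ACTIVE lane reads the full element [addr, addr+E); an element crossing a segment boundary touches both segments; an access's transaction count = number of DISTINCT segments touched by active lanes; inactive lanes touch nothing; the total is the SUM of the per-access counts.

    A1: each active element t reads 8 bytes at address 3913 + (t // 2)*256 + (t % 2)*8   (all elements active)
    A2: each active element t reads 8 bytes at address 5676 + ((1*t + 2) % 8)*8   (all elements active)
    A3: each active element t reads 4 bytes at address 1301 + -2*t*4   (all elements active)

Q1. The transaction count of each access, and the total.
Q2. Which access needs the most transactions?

A1: 4 transactions
A2: 1 transaction
A3: 2 transactions

Answer: 4,1,2; total 7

Answer: A1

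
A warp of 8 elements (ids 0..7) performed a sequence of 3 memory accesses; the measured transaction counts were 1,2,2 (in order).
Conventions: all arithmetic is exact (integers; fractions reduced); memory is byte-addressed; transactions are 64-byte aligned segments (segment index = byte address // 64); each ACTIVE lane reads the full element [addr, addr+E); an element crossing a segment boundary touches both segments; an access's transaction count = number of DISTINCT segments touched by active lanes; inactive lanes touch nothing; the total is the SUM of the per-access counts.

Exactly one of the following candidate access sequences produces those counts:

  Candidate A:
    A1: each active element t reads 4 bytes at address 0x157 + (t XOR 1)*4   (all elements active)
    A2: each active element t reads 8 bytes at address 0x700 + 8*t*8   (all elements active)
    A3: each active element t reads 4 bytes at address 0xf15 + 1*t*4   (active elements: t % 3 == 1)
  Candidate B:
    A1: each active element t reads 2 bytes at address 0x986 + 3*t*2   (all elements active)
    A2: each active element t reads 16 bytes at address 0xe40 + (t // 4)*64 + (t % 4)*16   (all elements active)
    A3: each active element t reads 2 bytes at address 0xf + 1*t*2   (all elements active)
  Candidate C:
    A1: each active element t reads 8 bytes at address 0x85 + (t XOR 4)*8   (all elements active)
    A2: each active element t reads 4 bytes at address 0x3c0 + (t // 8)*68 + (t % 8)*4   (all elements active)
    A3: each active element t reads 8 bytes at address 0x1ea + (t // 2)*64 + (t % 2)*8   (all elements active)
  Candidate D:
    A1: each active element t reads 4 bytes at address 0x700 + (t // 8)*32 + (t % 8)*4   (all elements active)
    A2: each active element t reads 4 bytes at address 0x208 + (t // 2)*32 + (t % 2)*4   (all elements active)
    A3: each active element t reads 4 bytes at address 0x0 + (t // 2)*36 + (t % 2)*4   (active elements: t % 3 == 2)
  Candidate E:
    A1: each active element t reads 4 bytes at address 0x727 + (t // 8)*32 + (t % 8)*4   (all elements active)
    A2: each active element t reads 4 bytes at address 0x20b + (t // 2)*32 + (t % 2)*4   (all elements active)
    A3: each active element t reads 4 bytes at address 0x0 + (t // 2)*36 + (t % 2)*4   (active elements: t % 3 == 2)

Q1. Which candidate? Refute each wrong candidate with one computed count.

A: A2 gives 8 transactions, not 2
B: A3 gives 1 transaction, not 2
C: A1 gives 2 transactions, not 1
E: A1 gives 2 transactions, not 1
D: all counts match (1,2,2)

Answer: D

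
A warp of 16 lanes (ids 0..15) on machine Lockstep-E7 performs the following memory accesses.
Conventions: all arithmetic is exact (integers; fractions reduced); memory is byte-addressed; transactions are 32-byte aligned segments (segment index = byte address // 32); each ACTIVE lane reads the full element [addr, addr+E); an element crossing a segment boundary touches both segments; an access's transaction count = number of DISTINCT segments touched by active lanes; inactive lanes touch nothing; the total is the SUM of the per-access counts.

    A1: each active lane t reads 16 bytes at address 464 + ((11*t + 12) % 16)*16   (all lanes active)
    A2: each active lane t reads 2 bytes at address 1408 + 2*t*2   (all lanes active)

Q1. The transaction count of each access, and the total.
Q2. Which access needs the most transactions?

A1: 9 transactions
A2: 2 transactions

Answer: 9,2; total 11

Answer: A1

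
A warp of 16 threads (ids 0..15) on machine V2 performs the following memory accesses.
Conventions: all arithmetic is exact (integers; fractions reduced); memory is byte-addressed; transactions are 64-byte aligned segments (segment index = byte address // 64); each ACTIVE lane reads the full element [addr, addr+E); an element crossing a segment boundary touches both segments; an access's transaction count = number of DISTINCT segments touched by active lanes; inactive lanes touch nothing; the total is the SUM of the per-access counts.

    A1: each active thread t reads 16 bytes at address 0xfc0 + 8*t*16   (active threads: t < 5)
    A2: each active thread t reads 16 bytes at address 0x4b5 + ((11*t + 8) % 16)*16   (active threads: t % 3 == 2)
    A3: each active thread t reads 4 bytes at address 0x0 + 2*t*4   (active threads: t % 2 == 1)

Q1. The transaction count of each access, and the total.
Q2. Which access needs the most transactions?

A1: 5 transactions
A2: 3 transactions
A3: 2 transactions

Answer: 5,3,2; total 10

Answer: A1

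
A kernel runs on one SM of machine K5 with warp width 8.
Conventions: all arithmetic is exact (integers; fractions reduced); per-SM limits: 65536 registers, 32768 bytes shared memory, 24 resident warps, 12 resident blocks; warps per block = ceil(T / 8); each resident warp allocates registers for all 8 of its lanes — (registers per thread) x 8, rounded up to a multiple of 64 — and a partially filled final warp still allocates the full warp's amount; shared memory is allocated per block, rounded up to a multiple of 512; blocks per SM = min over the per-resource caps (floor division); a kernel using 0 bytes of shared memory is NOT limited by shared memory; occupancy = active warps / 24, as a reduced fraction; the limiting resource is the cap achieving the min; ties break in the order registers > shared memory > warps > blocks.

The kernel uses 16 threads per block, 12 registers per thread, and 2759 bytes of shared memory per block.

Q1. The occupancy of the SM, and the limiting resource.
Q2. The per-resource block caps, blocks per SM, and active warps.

Answer: occupancy 5/6, limited by shared memory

registers: 256 blocks
shared memory: 10 blocks
warps: 12 blocks
blocks: 12 blocks

Answer: 10 blocks, 20 active warps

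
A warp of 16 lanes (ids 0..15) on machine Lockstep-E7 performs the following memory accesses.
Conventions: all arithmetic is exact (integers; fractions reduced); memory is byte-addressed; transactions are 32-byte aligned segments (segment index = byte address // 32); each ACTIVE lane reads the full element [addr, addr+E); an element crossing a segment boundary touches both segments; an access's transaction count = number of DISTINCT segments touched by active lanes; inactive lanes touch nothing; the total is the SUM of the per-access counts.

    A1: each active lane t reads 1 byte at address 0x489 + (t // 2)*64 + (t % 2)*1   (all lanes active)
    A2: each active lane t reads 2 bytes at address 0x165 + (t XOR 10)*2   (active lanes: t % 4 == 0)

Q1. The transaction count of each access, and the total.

A1: 8 transactions
A2: 2 transactions

Answer: 8,2; total 10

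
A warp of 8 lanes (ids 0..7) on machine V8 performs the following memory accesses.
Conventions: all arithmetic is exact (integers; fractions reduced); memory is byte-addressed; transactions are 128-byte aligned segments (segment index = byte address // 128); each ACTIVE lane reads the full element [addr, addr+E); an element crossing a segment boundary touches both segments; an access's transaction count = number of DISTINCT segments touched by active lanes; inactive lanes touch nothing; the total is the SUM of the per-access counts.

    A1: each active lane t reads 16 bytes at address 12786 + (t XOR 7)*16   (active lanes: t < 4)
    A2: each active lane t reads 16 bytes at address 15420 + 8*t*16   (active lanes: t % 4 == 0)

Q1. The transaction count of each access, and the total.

A1: 1 transaction
A2: 2 transactions

Answer: 1,2; total 3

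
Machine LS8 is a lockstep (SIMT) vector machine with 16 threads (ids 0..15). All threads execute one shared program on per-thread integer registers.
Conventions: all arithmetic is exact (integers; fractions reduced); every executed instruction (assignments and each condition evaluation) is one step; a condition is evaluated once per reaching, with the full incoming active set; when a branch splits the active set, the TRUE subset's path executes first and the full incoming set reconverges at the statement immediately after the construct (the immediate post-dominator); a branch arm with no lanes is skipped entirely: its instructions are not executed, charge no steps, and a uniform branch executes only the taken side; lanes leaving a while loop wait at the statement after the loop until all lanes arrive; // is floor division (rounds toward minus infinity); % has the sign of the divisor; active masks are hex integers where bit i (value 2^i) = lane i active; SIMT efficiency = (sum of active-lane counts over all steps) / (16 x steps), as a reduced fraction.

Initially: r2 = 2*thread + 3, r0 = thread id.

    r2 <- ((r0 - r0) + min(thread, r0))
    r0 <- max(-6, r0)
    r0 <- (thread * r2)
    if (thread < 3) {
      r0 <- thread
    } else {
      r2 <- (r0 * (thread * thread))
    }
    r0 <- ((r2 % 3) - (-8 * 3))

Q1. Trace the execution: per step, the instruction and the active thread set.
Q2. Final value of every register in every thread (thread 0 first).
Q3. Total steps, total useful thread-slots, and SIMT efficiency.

step 0: r2 <- ((r0 - r0) + min(thread, r0)) 0xffff
step 1: r0 <- max(-6, r0)            0xffff
step 2: r0 <- (thread * r2)          0xffff
step 3: eval (thread < 3)            0xffff
step 4: r0 <- thread                 0x0007
step 5: r2 <- (r0 * (thread * thread)) 0xfff8
step 6: r0 <- ((r2 % 3) - (-8 * 3))  0xffff

Answer: 7 steps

r2: 0,1,2,81,256,625,1296,2401,4096,6561,10000,14641,20736,28561,38416,50625
r0: 24,25,26,24,25,25,24,25,25,24,25,25,24,25,25,24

steps = 7; useful = 96; efficiency = 96/112 = 6/7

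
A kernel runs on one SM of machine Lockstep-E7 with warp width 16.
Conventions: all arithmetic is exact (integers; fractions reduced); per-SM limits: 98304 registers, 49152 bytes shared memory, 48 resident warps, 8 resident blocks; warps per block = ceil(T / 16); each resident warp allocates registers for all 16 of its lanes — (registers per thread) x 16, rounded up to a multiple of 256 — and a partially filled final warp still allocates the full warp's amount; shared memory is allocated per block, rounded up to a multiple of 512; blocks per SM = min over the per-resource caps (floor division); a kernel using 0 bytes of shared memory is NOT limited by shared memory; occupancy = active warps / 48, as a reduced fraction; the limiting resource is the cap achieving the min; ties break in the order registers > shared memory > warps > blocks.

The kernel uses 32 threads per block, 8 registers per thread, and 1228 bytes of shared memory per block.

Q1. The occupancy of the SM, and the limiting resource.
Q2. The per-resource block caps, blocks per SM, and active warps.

Answer: occupancy 1/3, limited by blocks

registers: 192 blocks
shared memory: 32 blocks
warps: 24 blocks
blocks: 8 blocks

Answer: 8 blocks, 16 active warps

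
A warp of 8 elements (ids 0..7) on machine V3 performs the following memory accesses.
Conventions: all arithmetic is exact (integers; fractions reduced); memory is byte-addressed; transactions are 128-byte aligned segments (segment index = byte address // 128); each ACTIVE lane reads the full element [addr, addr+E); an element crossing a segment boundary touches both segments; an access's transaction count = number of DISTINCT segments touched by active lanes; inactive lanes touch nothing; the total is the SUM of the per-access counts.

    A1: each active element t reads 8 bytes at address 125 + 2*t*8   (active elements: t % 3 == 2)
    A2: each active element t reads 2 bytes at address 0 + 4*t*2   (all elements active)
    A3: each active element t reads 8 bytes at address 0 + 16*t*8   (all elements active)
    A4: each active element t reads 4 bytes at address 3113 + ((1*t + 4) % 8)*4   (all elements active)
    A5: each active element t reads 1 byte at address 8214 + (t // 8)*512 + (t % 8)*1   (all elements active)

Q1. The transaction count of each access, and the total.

A1: 1 transaction
A2: 1 transaction
A3: 8 transactions
A4: 1 transaction
A5: 1 transaction

Answer: 1,1,8,1,1; total 12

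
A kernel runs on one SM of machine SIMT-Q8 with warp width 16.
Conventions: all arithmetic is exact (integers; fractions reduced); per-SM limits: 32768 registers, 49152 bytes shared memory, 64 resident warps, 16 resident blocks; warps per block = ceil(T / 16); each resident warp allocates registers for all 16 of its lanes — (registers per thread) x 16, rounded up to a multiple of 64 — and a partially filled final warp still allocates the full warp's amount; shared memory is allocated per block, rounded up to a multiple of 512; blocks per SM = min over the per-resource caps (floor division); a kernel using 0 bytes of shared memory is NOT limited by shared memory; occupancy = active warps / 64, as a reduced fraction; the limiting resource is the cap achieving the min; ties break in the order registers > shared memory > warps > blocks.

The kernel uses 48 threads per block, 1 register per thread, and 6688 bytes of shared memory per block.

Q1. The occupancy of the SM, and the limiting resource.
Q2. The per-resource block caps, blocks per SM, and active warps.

Answer: occupancy 9/32, limited by shared memory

registers: 170 blocks
shared memory: 6 blocks
warps: 21 blocks
blocks: 16 blocks

Answer: 6 blocks, 18 active warps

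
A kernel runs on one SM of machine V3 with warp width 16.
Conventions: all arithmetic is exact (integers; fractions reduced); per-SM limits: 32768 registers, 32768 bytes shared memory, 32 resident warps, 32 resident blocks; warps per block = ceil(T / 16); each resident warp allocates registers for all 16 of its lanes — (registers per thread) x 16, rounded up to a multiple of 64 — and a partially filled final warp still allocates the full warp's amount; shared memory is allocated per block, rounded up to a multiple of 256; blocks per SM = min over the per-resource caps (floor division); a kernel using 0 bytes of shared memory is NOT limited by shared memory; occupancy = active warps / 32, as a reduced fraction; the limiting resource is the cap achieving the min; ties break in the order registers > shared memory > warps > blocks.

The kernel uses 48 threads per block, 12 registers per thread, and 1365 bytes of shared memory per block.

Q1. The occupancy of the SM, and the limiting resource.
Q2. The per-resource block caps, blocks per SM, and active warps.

Answer: occupancy 15/16, limited by warps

registers: 56 blocks
shared memory: 21 blocks
warps: 10 blocks
blocks: 32 blocks

Answer: 10 blocks, 30 active warps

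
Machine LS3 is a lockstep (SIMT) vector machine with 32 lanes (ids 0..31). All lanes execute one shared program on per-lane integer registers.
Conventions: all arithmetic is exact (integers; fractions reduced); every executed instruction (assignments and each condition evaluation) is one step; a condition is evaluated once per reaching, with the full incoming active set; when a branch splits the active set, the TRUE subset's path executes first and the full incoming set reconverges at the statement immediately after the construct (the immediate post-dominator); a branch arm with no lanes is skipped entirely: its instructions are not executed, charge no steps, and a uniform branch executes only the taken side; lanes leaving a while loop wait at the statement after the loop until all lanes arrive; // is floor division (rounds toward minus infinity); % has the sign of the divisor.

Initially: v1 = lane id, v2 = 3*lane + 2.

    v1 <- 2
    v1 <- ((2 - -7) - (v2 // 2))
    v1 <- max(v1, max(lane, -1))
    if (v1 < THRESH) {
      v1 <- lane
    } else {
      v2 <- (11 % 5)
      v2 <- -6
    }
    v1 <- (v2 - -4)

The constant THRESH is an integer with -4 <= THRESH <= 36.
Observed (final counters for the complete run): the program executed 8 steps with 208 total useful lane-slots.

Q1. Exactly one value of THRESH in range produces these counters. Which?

Answer: THRESH = 16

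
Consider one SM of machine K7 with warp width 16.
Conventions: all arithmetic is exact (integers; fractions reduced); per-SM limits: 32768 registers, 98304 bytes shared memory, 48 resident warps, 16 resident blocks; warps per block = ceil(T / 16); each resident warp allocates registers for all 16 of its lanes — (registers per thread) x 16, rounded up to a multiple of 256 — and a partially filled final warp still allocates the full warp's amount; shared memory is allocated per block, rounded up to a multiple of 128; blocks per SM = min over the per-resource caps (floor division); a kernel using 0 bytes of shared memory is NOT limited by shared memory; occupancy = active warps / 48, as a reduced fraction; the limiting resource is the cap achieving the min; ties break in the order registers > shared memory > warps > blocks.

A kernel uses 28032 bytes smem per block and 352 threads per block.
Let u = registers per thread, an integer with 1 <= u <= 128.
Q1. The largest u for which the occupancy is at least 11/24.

Answer: u = 80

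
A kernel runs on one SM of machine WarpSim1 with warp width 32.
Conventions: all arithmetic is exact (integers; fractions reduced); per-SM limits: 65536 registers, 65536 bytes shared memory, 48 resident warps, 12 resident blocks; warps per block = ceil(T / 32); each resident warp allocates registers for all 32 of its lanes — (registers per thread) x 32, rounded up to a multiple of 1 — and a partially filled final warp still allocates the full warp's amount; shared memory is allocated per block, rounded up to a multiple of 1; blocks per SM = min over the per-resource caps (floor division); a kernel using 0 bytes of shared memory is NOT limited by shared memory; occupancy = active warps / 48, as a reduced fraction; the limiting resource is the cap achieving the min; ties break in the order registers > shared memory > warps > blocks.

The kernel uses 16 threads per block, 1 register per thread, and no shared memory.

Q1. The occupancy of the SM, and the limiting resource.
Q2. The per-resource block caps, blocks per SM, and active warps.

Answer: occupancy 1/4, limited by blocks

registers: 2048 blocks
shared memory: no limit (kernel uses none)
warps: 48 blocks
blocks: 12 blocks

Answer: 12 blocks, 12 active warps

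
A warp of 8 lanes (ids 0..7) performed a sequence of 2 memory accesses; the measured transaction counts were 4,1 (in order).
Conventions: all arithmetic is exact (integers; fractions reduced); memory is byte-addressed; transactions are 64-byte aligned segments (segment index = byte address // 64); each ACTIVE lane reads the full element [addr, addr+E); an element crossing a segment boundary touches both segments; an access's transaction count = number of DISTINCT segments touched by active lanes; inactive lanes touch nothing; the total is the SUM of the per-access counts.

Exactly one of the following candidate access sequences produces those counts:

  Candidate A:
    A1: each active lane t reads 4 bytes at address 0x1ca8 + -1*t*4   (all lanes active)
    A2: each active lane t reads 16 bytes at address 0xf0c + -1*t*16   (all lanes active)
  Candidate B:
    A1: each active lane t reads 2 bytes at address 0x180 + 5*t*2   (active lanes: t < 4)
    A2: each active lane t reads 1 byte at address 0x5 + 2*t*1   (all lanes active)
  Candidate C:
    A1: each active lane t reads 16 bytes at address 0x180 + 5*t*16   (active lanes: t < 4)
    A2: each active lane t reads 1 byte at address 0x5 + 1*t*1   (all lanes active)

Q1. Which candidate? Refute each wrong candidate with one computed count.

A: A1 gives 1 transaction, not 4
B: A1 gives 1 transaction, not 4
C: all counts match (4,1)

Answer: C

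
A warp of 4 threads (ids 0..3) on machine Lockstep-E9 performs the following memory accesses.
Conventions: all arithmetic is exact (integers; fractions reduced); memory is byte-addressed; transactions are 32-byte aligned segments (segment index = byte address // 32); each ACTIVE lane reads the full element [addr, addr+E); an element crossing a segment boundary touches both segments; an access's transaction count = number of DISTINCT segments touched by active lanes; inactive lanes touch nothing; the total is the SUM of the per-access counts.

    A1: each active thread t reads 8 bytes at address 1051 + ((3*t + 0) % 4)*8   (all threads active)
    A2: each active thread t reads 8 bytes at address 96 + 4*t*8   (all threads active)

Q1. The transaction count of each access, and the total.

A1: 2 transactions
A2: 4 transactions

Answer: 2,4; total 6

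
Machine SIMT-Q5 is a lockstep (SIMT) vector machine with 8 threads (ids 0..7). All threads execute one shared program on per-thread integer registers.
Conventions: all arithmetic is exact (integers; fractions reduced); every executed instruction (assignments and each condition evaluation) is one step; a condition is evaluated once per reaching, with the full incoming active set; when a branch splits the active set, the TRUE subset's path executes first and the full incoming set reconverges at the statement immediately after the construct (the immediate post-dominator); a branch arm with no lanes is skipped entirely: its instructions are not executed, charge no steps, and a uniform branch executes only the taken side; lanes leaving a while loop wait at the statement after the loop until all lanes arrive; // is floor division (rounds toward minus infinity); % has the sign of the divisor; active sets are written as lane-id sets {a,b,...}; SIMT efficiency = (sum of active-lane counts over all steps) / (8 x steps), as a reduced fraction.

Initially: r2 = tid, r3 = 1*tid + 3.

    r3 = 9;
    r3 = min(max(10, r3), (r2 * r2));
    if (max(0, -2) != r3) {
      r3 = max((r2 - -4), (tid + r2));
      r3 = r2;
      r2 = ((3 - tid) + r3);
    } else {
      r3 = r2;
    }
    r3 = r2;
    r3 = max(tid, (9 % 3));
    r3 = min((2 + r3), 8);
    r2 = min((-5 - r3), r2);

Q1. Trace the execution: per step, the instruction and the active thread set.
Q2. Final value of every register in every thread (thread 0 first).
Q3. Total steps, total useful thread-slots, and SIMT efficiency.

step 0: r3 <- 9                      {0,1,2,3,4,5,6,7}
step 1: r3 <- min(max(10, r3), (r2 * r2)) {0,1,2,3,4,5,6,7}
step 2: eval (max(0, -2) != r3)      {0,1,2,3,4,5,6,7}
step 3: r3 <- max((r2 - -4), (tid + r2)) {1,2,3,4,5,6,7}
step 4: r3 <- r2                     {1,2,3,4,5,6,7}
step 5: r2 <- ((3 - tid) + r3)       {1,2,3,4,5,6,7}
step 6: r3 <- r2                     {0}
step 7: r3 <- r2                     {0,1,2,3,4,5,6,7}
step 8: r3 <- max(tid, (9 % 3))      {0,1,2,3,4,5,6,7}
step 9: r3 <- min((2 + r3), 8)       {0,1,2,3,4,5,6,7}
step 10: r2 <- min((-5 - r3), r2)     {0,1,2,3,4,5,6,7}

Answer: 11 steps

r2: -7,-8,-9,-10,-11,-12,-13,-13
r3: 2,3,4,5,6,7,8,8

steps = 11; useful = 78; efficiency = 78/88 = 39/44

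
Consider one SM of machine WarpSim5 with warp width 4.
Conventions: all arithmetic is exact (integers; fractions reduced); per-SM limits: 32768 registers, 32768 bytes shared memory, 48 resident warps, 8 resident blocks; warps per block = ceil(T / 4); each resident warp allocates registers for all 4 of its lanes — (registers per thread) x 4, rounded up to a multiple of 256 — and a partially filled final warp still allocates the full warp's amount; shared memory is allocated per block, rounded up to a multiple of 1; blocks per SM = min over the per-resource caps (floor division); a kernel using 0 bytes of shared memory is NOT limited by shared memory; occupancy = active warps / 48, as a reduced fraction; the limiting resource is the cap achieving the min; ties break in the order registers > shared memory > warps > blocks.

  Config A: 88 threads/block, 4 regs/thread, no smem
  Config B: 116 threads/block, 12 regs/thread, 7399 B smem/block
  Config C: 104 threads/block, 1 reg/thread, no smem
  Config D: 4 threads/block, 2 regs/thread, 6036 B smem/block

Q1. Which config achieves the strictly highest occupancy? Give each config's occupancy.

occupancies: A 11/12, B 29/48, C 13/24, D 5/48

Answer: A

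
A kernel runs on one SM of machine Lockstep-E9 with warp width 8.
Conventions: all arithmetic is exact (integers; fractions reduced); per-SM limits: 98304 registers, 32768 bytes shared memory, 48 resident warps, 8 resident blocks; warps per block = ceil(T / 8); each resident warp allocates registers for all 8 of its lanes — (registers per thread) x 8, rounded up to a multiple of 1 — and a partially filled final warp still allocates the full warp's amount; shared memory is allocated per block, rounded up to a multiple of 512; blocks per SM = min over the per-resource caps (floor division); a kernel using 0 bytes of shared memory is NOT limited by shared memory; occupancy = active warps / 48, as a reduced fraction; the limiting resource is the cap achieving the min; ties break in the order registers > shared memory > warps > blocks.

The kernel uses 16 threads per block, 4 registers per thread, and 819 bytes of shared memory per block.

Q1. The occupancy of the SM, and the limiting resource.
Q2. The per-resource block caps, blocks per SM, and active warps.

Answer: occupancy 1/3, limited by blocks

registers: 1536 blocks
shared memory: 32 blocks
warps: 24 blocks
blocks: 8 blocks

Answer: 8 blocks, 16 active warps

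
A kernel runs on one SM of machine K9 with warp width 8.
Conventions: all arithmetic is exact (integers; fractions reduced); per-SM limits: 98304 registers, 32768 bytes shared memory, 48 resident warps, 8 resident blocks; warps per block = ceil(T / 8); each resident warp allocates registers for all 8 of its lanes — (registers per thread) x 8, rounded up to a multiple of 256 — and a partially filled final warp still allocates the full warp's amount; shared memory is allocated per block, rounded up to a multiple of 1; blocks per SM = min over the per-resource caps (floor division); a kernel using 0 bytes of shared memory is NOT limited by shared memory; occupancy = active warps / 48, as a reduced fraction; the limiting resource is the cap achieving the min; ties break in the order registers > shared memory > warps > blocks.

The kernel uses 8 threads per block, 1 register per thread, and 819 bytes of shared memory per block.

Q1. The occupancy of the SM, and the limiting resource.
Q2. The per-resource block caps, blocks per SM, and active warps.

Answer: occupancy 1/6, limited by blocks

registers: 384 blocks
shared memory: 40 blocks
warps: 48 blocks
blocks: 8 blocks

Answer: 8 blocks, 8 active warps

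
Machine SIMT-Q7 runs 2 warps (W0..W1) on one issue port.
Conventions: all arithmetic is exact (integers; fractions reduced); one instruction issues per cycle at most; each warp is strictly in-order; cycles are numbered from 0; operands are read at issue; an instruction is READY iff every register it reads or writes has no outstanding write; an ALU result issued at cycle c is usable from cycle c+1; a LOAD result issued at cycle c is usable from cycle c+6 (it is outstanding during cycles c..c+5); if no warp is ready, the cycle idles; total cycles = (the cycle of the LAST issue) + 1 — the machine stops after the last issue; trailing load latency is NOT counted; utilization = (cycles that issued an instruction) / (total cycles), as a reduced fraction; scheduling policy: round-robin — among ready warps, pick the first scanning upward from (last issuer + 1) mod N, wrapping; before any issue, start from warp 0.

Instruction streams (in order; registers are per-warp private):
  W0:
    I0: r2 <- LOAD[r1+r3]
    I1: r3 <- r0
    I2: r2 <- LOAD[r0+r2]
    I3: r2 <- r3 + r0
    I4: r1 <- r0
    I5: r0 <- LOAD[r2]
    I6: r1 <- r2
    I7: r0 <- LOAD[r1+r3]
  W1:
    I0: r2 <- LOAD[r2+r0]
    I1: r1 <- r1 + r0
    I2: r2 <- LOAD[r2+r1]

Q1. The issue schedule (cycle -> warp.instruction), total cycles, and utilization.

cycle 0: W0.I0
cycle 1: W1.I0
cycle 2: W0.I1
cycle 3: W1.I1
cycle 4: idle
cycle 5: idle
cycle 6: W0.I2
cycle 7: W1.I2
cycle 8: idle
cycle 9: idle
cycle 10: idle
cycle 11: idle
cycle 12: W0.I3
cycle 13: W0.I4
cycle 14: W0.I5
cycle 15: W0.I6
cycle 16: idle
cycle 17: idle
cycle 18: idle
cycle 19: idle
cycle 20: W0.I7

Answer: 21 cycles, utilization 11/21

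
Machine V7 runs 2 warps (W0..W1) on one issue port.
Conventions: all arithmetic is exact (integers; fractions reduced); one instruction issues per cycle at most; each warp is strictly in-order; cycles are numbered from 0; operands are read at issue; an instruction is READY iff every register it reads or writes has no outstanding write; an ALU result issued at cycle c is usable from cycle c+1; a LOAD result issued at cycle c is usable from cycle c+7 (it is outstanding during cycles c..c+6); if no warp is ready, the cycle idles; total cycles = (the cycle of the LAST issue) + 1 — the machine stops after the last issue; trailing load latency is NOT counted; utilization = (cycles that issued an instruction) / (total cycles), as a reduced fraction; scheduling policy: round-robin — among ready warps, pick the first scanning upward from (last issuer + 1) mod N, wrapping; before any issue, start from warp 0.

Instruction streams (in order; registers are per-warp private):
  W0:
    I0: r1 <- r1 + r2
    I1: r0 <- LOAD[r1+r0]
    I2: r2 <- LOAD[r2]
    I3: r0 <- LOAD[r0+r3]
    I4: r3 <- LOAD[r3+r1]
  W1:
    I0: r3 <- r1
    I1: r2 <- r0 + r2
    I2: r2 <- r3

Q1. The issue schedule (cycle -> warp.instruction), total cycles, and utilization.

cycle 0: W0.I0
cycle 1: W1.I0
cycle 2: W0.I1
cycle 3: W1.I1
cycle 4: W0.I2
cycle 5: W1.I2
cycle 6: idle
cycle 7: idle
cycle 8: idle
cycle 9: W0.I3
cycle 10: W0.I4

Answer: 11 cycles, utilization 8/11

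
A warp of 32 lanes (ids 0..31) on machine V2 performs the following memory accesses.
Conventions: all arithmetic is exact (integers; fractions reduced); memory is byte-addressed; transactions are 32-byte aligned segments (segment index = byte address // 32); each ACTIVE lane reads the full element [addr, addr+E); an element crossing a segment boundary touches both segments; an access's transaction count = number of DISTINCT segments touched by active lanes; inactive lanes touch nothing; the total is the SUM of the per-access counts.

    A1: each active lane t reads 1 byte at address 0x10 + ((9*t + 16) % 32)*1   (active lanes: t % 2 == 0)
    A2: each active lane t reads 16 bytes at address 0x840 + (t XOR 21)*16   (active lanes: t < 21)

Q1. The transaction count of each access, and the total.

A1: 2 transactions
A2: 11 transactions

Answer: 2,11; total 13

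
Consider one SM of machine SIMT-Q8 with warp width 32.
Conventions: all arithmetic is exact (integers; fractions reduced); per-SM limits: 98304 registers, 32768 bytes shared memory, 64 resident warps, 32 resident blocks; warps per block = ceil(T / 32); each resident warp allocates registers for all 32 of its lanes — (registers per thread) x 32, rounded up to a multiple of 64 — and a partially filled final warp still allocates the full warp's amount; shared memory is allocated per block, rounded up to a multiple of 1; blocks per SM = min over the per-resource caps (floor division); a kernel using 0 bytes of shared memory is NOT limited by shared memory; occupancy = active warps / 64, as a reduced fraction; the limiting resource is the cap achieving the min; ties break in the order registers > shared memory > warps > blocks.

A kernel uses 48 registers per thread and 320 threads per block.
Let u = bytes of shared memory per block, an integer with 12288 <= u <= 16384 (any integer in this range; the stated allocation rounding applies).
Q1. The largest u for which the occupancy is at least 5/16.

Answer: u = 16384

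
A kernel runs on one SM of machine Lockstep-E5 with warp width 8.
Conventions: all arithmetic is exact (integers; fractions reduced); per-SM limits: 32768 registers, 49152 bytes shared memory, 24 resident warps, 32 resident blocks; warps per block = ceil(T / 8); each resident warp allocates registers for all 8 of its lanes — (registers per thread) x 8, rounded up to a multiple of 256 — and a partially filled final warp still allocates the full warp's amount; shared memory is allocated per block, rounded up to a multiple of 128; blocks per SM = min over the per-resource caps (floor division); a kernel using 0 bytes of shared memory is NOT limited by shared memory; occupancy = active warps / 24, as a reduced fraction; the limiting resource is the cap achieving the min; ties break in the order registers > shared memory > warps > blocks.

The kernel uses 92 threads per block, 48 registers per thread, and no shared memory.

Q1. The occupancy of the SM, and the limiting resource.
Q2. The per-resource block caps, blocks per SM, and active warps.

Answer: occupancy 1, limited by warps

registers: 5 blocks
shared memory: no limit (kernel uses none)
warps: 2 blocks
blocks: 32 blocks

Answer: 2 blocks, 24 active warps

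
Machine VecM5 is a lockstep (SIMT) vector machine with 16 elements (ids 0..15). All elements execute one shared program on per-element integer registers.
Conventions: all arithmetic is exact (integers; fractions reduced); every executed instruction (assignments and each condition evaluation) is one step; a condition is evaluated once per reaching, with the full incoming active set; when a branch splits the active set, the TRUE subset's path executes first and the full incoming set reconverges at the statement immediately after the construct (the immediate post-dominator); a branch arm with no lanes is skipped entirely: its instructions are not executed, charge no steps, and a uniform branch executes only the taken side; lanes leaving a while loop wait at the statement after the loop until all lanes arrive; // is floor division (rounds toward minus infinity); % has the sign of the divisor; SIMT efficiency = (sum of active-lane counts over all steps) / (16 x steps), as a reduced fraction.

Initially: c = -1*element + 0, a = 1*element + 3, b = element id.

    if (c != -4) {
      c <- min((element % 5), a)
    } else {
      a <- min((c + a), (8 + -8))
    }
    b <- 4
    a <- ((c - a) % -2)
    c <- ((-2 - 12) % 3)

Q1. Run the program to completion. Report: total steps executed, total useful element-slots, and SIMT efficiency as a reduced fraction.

Answer: 6 steps, 80 useful, 5/6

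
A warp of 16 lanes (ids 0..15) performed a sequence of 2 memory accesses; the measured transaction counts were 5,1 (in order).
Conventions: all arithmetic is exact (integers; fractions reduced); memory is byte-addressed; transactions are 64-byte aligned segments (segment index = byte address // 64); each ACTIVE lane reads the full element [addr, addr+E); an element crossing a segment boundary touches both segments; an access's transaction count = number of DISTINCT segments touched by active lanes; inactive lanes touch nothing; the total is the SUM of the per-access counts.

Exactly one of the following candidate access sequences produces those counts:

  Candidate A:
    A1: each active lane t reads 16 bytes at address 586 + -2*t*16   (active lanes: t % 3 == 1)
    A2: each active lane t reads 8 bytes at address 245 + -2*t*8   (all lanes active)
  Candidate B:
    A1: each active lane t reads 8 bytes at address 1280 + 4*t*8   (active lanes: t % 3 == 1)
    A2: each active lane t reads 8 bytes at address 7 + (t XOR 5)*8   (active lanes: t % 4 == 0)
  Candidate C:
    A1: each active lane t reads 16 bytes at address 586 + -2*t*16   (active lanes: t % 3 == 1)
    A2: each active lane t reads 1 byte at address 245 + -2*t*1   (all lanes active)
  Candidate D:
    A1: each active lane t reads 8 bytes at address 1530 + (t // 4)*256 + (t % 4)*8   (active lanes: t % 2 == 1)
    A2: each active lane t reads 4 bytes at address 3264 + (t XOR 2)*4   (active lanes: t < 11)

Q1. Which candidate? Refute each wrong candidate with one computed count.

A: A2 gives 4 transactions, not 1
B: A2 gives 2 transactions, not 1
D: A1 gives 4 transactions, not 5
C: all counts match (5,1)

Answer: C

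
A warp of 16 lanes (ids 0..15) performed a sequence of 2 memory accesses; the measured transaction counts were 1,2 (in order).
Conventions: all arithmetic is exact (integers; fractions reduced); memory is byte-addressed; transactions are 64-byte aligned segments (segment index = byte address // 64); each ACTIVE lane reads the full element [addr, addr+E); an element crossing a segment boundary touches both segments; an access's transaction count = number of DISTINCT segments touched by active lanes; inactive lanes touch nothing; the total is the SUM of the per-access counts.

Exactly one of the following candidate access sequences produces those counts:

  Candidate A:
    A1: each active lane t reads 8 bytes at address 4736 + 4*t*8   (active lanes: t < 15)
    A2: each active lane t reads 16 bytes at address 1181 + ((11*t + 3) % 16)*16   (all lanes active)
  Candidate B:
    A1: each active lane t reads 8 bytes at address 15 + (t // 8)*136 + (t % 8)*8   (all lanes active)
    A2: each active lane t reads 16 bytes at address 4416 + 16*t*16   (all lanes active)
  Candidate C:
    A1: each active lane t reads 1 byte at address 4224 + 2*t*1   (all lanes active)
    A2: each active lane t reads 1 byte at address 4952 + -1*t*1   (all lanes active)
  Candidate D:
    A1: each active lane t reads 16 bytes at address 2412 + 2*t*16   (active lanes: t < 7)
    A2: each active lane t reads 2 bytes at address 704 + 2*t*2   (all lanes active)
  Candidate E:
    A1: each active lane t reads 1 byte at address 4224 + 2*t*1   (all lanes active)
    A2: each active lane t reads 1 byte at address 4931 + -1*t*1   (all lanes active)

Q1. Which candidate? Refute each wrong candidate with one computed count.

A: A1 gives 8 transactions, not 1
B: A1 gives 4 transactions, not 1
C: A2 gives 1 transaction, not 2
D: A1 gives 4 transactions, not 1
E: all counts match (1,2)

Answer: E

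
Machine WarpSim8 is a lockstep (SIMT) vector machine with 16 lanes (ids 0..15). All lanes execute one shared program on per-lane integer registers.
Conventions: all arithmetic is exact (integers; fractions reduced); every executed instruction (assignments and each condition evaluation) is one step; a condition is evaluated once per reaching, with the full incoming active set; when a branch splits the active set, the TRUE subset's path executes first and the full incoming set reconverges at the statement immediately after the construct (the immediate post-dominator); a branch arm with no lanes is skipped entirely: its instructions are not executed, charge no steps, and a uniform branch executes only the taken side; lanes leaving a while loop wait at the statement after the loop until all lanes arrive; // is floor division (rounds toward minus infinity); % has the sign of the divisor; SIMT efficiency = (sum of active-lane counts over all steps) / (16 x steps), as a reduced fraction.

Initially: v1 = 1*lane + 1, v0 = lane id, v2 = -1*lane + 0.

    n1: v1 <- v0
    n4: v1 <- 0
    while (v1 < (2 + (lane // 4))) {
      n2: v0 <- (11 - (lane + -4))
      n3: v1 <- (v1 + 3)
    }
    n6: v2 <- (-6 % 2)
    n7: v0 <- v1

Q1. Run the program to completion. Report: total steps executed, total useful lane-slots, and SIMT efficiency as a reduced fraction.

Answer: 11 steps, 152 useful, 19/22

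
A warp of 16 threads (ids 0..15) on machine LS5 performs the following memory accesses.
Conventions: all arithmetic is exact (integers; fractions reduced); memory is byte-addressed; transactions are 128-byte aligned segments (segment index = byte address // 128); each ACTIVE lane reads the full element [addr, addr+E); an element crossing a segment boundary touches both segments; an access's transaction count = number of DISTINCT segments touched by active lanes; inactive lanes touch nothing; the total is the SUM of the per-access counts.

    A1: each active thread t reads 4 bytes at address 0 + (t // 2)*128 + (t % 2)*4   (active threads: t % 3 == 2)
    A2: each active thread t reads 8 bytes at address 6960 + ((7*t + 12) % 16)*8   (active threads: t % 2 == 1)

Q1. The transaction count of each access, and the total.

A1: 5 transactions
A2: 2 transactions

Answer: 5,2; total 7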